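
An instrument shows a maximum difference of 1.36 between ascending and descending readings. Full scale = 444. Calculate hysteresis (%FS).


Hysteresis = (max difference / full scale) * 100%.
H = (1.36 / 444) * 100
H = 0.306 %FS

0.306 %FS


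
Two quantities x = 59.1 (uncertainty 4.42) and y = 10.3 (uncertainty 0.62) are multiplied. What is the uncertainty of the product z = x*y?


For a product z = x*y, the relative uncertainty is:
uz/z = sqrt((ux/x)^2 + (uy/y)^2)
Relative uncertainties: ux/x = 4.42/59.1 = 0.074788
uy/y = 0.62/10.3 = 0.060194
z = 59.1 * 10.3 = 608.7
uz = 608.7 * sqrt(0.074788^2 + 0.060194^2) = 58.44

58.44


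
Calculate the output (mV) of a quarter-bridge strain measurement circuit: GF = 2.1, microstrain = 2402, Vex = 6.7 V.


Quarter bridge output: Vout = (GF * epsilon * Vex) / 4.
Vout = (2.1 * 2402e-6 * 6.7) / 4
Vout = 0.03379614 / 4 V
Vout = 0.00844903 V = 8.449 mV

8.449 mV


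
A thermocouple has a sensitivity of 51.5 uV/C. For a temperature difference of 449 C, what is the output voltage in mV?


The thermocouple output V = sensitivity * dT.
V = 51.5 uV/C * 449 C
V = 23123.5 uV
V = 23.123 mV

23.123 mV


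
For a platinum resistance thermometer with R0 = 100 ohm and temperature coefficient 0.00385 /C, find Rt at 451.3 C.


The RTD equation: Rt = R0 * (1 + alpha * T).
Rt = 100 * (1 + 0.00385 * 451.3)
Rt = 100 * (1 + 1.737505)
Rt = 100 * 2.737505
Rt = 273.75 ohm

273.75 ohm


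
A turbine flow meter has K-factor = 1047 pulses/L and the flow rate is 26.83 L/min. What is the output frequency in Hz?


Frequency = K * Q / 60 (converting L/min to L/s).
f = 1047 * 26.83 / 60
f = 28091.01 / 60
f = 468.18 Hz

468.18 Hz


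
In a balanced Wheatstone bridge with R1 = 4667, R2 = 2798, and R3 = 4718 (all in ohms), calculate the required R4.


At balance: R1*R4 = R2*R3, so R4 = R2*R3/R1.
R4 = 2798 * 4718 / 4667
R4 = 13200964 / 4667
R4 = 2828.58 ohm

2828.58 ohm


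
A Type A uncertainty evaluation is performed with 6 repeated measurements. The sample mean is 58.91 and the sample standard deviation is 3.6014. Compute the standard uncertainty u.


The standard uncertainty for Type A evaluation is u = s / sqrt(n).
u = 3.6014 / sqrt(6)
u = 3.6014 / 2.4495
u = 1.4703

1.4703


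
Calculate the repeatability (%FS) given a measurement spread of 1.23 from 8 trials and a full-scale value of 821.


Repeatability = (spread / full scale) * 100%.
R = (1.23 / 821) * 100
R = 0.15 %FS

0.15 %FS


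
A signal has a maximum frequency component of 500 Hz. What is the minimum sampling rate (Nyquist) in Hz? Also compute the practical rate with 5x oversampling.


By Nyquist theorem, fs_min = 2 * fmax.
fs_min = 2 * 500 = 1000 Hz
Practical rate = 5 * fs_min = 5 * 1000 = 5000 Hz

fs_min = 1000 Hz, fs_practical = 5000 Hz


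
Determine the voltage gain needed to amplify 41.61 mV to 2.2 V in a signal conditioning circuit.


Gain = Vout / Vin (converting to same units).
G = 2.2 V / 41.61 mV
G = 2200.0 mV / 41.61 mV
G = 52.87

52.87


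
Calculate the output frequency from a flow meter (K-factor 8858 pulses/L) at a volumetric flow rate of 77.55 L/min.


Frequency = K * Q / 60 (converting L/min to L/s).
f = 8858 * 77.55 / 60
f = 686937.9 / 60
f = 11448.97 Hz

11448.97 Hz


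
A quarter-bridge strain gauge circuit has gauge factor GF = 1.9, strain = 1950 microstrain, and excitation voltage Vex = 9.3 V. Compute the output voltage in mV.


Quarter bridge output: Vout = (GF * epsilon * Vex) / 4.
Vout = (1.9 * 1950e-6 * 9.3) / 4
Vout = 0.0344565 / 4 V
Vout = 0.00861413 V = 8.6141 mV

8.6141 mV


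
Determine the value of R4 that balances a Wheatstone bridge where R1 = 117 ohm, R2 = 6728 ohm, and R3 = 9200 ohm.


At balance: R1*R4 = R2*R3, so R4 = R2*R3/R1.
R4 = 6728 * 9200 / 117
R4 = 61897600 / 117
R4 = 529039.32 ohm

529039.32 ohm


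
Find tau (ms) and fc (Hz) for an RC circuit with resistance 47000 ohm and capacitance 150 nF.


Time constant: tau = R * C.
tau = 47000 * 1.50e-07 = 0.00705 s
tau = 7.05 ms
Cutoff frequency: fc = 1 / (2*pi*R*C).
fc = 1 / (2*pi*0.00705) = 22.58 Hz

tau = 7.05 ms, fc = 22.58 Hz


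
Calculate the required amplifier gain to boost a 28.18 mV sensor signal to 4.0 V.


Gain = Vout / Vin (converting to same units).
G = 4.0 V / 28.18 mV
G = 4000.0 mV / 28.18 mV
G = 141.94

141.94


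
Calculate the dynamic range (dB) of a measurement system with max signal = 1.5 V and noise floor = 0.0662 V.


Dynamic range = 20 * log10(Vmax / Vnoise).
DR = 20 * log10(1.5 / 0.0662)
DR = 20 * log10(22.66)
DR = 27.1 dB

27.1 dB


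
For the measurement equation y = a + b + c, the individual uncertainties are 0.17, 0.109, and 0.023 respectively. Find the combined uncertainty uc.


For a sum of independent quantities, uc = sqrt(u1^2 + u2^2 + u3^2).
uc = sqrt(0.17^2 + 0.109^2 + 0.023^2)
uc = sqrt(0.0289 + 0.011881 + 0.000529)
uc = 0.2032

0.2032


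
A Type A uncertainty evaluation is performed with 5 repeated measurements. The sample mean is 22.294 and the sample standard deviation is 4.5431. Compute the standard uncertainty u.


The standard uncertainty for Type A evaluation is u = s / sqrt(n).
u = 4.5431 / sqrt(5)
u = 4.5431 / 2.2361
u = 2.0317

2.0317


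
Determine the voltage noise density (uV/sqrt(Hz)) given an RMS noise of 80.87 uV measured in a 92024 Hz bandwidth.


Noise spectral density = Vrms / sqrt(BW).
NSD = 80.87 / sqrt(92024)
NSD = 80.87 / 303.3546
NSD = 0.2666 uV/sqrt(Hz)

0.2666 uV/sqrt(Hz)


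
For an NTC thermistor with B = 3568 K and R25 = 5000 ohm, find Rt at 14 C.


NTC thermistor equation: Rt = R25 * exp(B * (1/T - 1/T25)).
T in Kelvin: 287.15 K, T25 = 298.15 K
1/T - 1/T25 = 1/287.15 - 1/298.15 = 0.00012848
B * (1/T - 1/T25) = 3568 * 0.00012848 = 0.4584
Rt = 5000 * exp(0.4584) = 7908.0 ohm

7908.0 ohm


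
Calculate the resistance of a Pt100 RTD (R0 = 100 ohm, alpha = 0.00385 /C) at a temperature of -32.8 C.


The RTD equation: Rt = R0 * (1 + alpha * T).
Rt = 100 * (1 + 0.00385 * -32.8)
Rt = 100 * (1 + -0.12628)
Rt = 100 * 0.87372
Rt = 87.372 ohm

87.372 ohm


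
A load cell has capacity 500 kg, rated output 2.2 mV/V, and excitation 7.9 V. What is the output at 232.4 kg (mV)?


Vout = rated_output * Vex * (load / capacity).
Vout = 2.2 * 7.9 * (232.4 / 500)
Vout = 2.2 * 7.9 * 0.4648
Vout = 8.078 mV

8.078 mV


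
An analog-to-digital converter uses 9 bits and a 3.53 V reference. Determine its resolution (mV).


The resolution (LSB) of an ADC is Vref / 2^n.
LSB = 3.53 / 2^9
LSB = 3.53 / 512
LSB = 0.00689453 V = 6.89453125 mV

6.89453125 mV


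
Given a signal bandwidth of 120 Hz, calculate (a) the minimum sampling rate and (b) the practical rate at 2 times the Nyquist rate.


By Nyquist theorem, fs_min = 2 * fmax.
fs_min = 2 * 120 = 240 Hz
Practical rate = 2 * fs_min = 2 * 240 = 480 Hz

fs_min = 240 Hz, fs_practical = 480 Hz


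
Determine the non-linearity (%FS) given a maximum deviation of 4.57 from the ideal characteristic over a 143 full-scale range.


Linearity error = (max deviation / full scale) * 100%.
Linearity = (4.57 / 143) * 100
Linearity = 3.196 %FS

3.196 %FS


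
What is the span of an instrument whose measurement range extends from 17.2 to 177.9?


Span = upper range - lower range.
Span = 177.9 - (17.2)
Span = 160.7

160.7


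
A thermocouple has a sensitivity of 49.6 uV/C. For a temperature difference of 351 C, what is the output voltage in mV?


The thermocouple output V = sensitivity * dT.
V = 49.6 uV/C * 351 C
V = 17409.6 uV
V = 17.41 mV

17.41 mV


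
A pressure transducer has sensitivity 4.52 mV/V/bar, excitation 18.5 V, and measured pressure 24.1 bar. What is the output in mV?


Output = sensitivity * Vex * P.
Vout = 4.52 * 18.5 * 24.1
Vout = 83.62 * 24.1
Vout = 2015.24 mV

2015.24 mV


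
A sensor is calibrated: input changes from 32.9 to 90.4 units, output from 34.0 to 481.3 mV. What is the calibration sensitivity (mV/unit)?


Sensitivity = (y2 - y1) / (x2 - x1).
S = (481.3 - 34.0) / (90.4 - 32.9)
S = 447.3 / 57.5
S = 7.7791 mV/unit

7.7791 mV/unit


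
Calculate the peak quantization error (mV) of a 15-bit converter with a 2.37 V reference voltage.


The maximum quantization error is +/- LSB/2.
LSB = Vref / 2^n = 2.37 / 32768 = 7.233e-05 V
Max error = LSB / 2 = 7.233e-05 / 2 = 3.616e-05 V
Max error = 0.0362 mV

0.0362 mV


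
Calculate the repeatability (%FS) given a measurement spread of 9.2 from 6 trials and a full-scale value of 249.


Repeatability = (spread / full scale) * 100%.
R = (9.2 / 249) * 100
R = 3.695 %FS

3.695 %FS


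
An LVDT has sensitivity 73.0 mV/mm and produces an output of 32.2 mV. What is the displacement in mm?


Displacement = Vout / sensitivity.
d = 32.2 / 73.0
d = 0.441 mm

0.441 mm


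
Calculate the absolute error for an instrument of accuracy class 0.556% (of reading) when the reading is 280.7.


Absolute error = (accuracy% / 100) * reading.
Error = (0.556 / 100) * 280.7
Error = 0.00556 * 280.7
Error = 1.5607

1.5607


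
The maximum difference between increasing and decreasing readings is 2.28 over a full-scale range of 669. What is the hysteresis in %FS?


Hysteresis = (max difference / full scale) * 100%.
H = (2.28 / 669) * 100
H = 0.341 %FS

0.341 %FS


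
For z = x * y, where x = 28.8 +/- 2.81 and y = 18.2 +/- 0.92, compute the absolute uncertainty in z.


For a product z = x*y, the relative uncertainty is:
uz/z = sqrt((ux/x)^2 + (uy/y)^2)
Relative uncertainties: ux/x = 2.81/28.8 = 0.097569
uy/y = 0.92/18.2 = 0.050549
z = 28.8 * 18.2 = 524.2
uz = 524.2 * sqrt(0.097569^2 + 0.050549^2) = 57.598

57.598


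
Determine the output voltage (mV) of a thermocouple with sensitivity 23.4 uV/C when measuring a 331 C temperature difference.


The thermocouple output V = sensitivity * dT.
V = 23.4 uV/C * 331 C
V = 7745.4 uV
V = 7.745 mV

7.745 mV


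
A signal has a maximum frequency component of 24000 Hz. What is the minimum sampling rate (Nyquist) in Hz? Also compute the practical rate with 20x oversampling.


By Nyquist theorem, fs_min = 2 * fmax.
fs_min = 2 * 24000 = 48000 Hz
Practical rate = 20 * fs_min = 20 * 48000 = 960000 Hz

fs_min = 48000 Hz, fs_practical = 960000 Hz


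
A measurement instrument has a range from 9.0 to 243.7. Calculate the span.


Span = upper range - lower range.
Span = 243.7 - (9.0)
Span = 234.7

234.7


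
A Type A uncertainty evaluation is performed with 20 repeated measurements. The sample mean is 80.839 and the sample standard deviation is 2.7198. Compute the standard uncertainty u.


The standard uncertainty for Type A evaluation is u = s / sqrt(n).
u = 2.7198 / sqrt(20)
u = 2.7198 / 4.4721
u = 0.6082

0.6082


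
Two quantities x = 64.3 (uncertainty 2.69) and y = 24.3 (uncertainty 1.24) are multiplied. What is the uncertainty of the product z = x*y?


For a product z = x*y, the relative uncertainty is:
uz/z = sqrt((ux/x)^2 + (uy/y)^2)
Relative uncertainties: ux/x = 2.69/64.3 = 0.041835
uy/y = 1.24/24.3 = 0.051029
z = 64.3 * 24.3 = 1562.5
uz = 1562.5 * sqrt(0.041835^2 + 0.051029^2) = 103.102

103.102


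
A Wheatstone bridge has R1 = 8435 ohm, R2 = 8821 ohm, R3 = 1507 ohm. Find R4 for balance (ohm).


At balance: R1*R4 = R2*R3, so R4 = R2*R3/R1.
R4 = 8821 * 1507 / 8435
R4 = 13293247 / 8435
R4 = 1575.96 ohm

1575.96 ohm


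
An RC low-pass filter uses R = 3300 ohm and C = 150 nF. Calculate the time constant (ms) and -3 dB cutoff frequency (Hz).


Time constant: tau = R * C.
tau = 3300 * 1.50e-07 = 0.000495 s
tau = 0.495 ms
Cutoff frequency: fc = 1 / (2*pi*R*C).
fc = 1 / (2*pi*0.000495) = 321.53 Hz

tau = 0.495 ms, fc = 321.53 Hz


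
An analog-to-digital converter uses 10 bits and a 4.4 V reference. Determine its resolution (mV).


The resolution (LSB) of an ADC is Vref / 2^n.
LSB = 4.4 / 2^10
LSB = 4.4 / 1024
LSB = 0.00429688 V = 4.296875 mV

4.296875 mV


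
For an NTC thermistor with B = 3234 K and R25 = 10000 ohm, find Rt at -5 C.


NTC thermistor equation: Rt = R25 * exp(B * (1/T - 1/T25)).
T in Kelvin: 268.15 K, T25 = 298.15 K
1/T - 1/T25 = 1/268.15 - 1/298.15 = 0.00037524
B * (1/T - 1/T25) = 3234 * 0.00037524 = 1.2135
Rt = 10000 * exp(1.2135) = 33653.3 ohm

33653.3 ohm


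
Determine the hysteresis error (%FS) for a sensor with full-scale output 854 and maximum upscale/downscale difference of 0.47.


Hysteresis = (max difference / full scale) * 100%.
H = (0.47 / 854) * 100
H = 0.055 %FS

0.055 %FS


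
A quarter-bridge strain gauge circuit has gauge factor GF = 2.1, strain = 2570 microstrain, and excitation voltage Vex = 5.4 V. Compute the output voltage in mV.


Quarter bridge output: Vout = (GF * epsilon * Vex) / 4.
Vout = (2.1 * 2570e-6 * 5.4) / 4
Vout = 0.0291438 / 4 V
Vout = 0.00728595 V = 7.286 mV

7.286 mV


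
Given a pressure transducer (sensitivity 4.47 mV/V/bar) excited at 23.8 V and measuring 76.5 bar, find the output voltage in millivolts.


Output = sensitivity * Vex * P.
Vout = 4.47 * 23.8 * 76.5
Vout = 106.386 * 76.5
Vout = 8138.53 mV

8138.53 mV


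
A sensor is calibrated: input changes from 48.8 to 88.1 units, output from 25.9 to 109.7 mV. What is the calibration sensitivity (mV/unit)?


Sensitivity = (y2 - y1) / (x2 - x1).
S = (109.7 - 25.9) / (88.1 - 48.8)
S = 83.8 / 39.3
S = 2.1323 mV/unit

2.1323 mV/unit


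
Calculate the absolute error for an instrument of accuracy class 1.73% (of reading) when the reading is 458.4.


Absolute error = (accuracy% / 100) * reading.
Error = (1.73 / 100) * 458.4
Error = 0.0173 * 458.4
Error = 7.9303

7.9303


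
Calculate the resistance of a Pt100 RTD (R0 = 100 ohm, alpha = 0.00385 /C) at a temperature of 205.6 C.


The RTD equation: Rt = R0 * (1 + alpha * T).
Rt = 100 * (1 + 0.00385 * 205.6)
Rt = 100 * (1 + 0.79156)
Rt = 100 * 1.79156
Rt = 179.156 ohm

179.156 ohm


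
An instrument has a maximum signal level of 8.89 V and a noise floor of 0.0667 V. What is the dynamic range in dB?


Dynamic range = 20 * log10(Vmax / Vnoise).
DR = 20 * log10(8.89 / 0.0667)
DR = 20 * log10(133.28)
DR = 42.5 dB

42.5 dB


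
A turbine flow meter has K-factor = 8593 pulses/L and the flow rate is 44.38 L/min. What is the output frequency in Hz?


Frequency = K * Q / 60 (converting L/min to L/s).
f = 8593 * 44.38 / 60
f = 381357.34 / 60
f = 6355.96 Hz

6355.96 Hz


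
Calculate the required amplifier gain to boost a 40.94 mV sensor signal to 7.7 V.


Gain = Vout / Vin (converting to same units).
G = 7.7 V / 40.94 mV
G = 7700.0 mV / 40.94 mV
G = 188.08

188.08


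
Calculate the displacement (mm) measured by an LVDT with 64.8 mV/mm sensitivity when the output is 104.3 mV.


Displacement = Vout / sensitivity.
d = 104.3 / 64.8
d = 1.61 mm

1.61 mm


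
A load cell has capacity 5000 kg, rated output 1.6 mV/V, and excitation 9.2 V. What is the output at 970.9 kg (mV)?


Vout = rated_output * Vex * (load / capacity).
Vout = 1.6 * 9.2 * (970.9 / 5000)
Vout = 1.6 * 9.2 * 0.19418
Vout = 2.858 mV

2.858 mV


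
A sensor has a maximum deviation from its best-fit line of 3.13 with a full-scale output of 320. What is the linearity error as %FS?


Linearity error = (max deviation / full scale) * 100%.
Linearity = (3.13 / 320) * 100
Linearity = 0.978 %FS

0.978 %FS


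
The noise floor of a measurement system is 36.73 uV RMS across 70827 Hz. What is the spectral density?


Noise spectral density = Vrms / sqrt(BW).
NSD = 36.73 / sqrt(70827)
NSD = 36.73 / 266.1334
NSD = 0.138 uV/sqrt(Hz)

0.138 uV/sqrt(Hz)


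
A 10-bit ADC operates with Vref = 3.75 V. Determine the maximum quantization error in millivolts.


The maximum quantization error is +/- LSB/2.
LSB = Vref / 2^n = 3.75 / 1024 = 0.00366211 V
Max error = LSB / 2 = 0.00366211 / 2 = 0.00183105 V
Max error = 1.8311 mV

1.8311 mV


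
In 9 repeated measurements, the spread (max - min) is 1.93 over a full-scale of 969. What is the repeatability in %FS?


Repeatability = (spread / full scale) * 100%.
R = (1.93 / 969) * 100
R = 0.199 %FS

0.199 %FS


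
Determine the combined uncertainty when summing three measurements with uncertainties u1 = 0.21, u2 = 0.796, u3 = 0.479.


For a sum of independent quantities, uc = sqrt(u1^2 + u2^2 + u3^2).
uc = sqrt(0.21^2 + 0.796^2 + 0.479^2)
uc = sqrt(0.0441 + 0.633616 + 0.229441)
uc = 0.9524

0.9524


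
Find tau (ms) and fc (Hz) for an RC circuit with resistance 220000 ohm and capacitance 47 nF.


Time constant: tau = R * C.
tau = 220000 * 4.70e-08 = 0.01034 s
tau = 10.34 ms
Cutoff frequency: fc = 1 / (2*pi*R*C).
fc = 1 / (2*pi*0.01034) = 15.39 Hz

tau = 10.34 ms, fc = 15.39 Hz


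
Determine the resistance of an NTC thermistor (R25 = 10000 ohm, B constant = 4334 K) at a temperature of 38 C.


NTC thermistor equation: Rt = R25 * exp(B * (1/T - 1/T25)).
T in Kelvin: 311.15 K, T25 = 298.15 K
1/T - 1/T25 = 1/311.15 - 1/298.15 = -0.00014013
B * (1/T - 1/T25) = 4334 * -0.00014013 = -0.6073
Rt = 10000 * exp(-0.6073) = 5448.0 ohm

5448.0 ohm


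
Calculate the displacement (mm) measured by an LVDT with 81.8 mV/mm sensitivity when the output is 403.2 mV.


Displacement = Vout / sensitivity.
d = 403.2 / 81.8
d = 4.929 mm

4.929 mm


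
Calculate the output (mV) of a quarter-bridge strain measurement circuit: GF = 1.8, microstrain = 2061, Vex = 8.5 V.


Quarter bridge output: Vout = (GF * epsilon * Vex) / 4.
Vout = (1.8 * 2061e-6 * 8.5) / 4
Vout = 0.0315333 / 4 V
Vout = 0.00788333 V = 7.8833 mV

7.8833 mV


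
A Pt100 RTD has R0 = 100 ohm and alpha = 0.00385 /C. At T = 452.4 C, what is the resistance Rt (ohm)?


The RTD equation: Rt = R0 * (1 + alpha * T).
Rt = 100 * (1 + 0.00385 * 452.4)
Rt = 100 * (1 + 1.74174)
Rt = 100 * 2.74174
Rt = 274.174 ohm

274.174 ohm


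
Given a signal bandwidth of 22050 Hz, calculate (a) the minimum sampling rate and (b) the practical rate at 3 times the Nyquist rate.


By Nyquist theorem, fs_min = 2 * fmax.
fs_min = 2 * 22050 = 44100 Hz
Practical rate = 3 * fs_min = 3 * 44100 = 132300 Hz

fs_min = 44100 Hz, fs_practical = 132300 Hz


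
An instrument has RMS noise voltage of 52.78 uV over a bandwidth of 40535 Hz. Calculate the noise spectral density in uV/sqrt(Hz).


Noise spectral density = Vrms / sqrt(BW).
NSD = 52.78 / sqrt(40535)
NSD = 52.78 / 201.3331
NSD = 0.2622 uV/sqrt(Hz)

0.2622 uV/sqrt(Hz)


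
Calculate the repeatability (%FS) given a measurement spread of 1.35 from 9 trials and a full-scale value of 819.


Repeatability = (spread / full scale) * 100%.
R = (1.35 / 819) * 100
R = 0.165 %FS

0.165 %FS


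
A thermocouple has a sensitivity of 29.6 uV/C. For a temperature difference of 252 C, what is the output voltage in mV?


The thermocouple output V = sensitivity * dT.
V = 29.6 uV/C * 252 C
V = 7459.2 uV
V = 7.459 mV

7.459 mV


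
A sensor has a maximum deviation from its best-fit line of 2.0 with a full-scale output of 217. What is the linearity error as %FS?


Linearity error = (max deviation / full scale) * 100%.
Linearity = (2.0 / 217) * 100
Linearity = 0.922 %FS

0.922 %FS


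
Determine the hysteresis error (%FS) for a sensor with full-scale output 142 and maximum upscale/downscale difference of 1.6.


Hysteresis = (max difference / full scale) * 100%.
H = (1.6 / 142) * 100
H = 1.127 %FS

1.127 %FS


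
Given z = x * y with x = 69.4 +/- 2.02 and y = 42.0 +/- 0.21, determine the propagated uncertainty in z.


For a product z = x*y, the relative uncertainty is:
uz/z = sqrt((ux/x)^2 + (uy/y)^2)
Relative uncertainties: ux/x = 2.02/69.4 = 0.029107
uy/y = 0.21/42.0 = 0.005
z = 69.4 * 42.0 = 2914.8
uz = 2914.8 * sqrt(0.029107^2 + 0.005^2) = 86.083

86.083


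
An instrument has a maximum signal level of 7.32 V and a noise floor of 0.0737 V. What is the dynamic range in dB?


Dynamic range = 20 * log10(Vmax / Vnoise).
DR = 20 * log10(7.32 / 0.0737)
DR = 20 * log10(99.32)
DR = 39.94 dB

39.94 dB


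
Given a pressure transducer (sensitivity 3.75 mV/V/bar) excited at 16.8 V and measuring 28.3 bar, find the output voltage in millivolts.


Output = sensitivity * Vex * P.
Vout = 3.75 * 16.8 * 28.3
Vout = 63.0 * 28.3
Vout = 1782.9 mV

1782.9 mV


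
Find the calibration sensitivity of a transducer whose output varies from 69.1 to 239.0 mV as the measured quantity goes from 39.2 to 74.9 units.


Sensitivity = (y2 - y1) / (x2 - x1).
S = (239.0 - 69.1) / (74.9 - 39.2)
S = 169.9 / 35.7
S = 4.7591 mV/unit

4.7591 mV/unit


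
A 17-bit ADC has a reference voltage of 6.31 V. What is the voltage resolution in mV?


The resolution (LSB) of an ADC is Vref / 2^n.
LSB = 6.31 / 2^17
LSB = 6.31 / 131072
LSB = 4.814e-05 V = 0.04814148 mV

0.04814148 mV


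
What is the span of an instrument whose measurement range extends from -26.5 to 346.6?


Span = upper range - lower range.
Span = 346.6 - (-26.5)
Span = 373.1

373.1


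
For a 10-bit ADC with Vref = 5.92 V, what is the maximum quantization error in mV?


The maximum quantization error is +/- LSB/2.
LSB = Vref / 2^n = 5.92 / 1024 = 0.00578125 V
Max error = LSB / 2 = 0.00578125 / 2 = 0.00289062 V
Max error = 2.8906 mV

2.8906 mV


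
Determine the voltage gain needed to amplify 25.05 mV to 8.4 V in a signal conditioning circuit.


Gain = Vout / Vin (converting to same units).
G = 8.4 V / 25.05 mV
G = 8400.0 mV / 25.05 mV
G = 335.33

335.33


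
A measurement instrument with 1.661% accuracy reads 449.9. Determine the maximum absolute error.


Absolute error = (accuracy% / 100) * reading.
Error = (1.661 / 100) * 449.9
Error = 0.01661 * 449.9
Error = 7.4728

7.4728


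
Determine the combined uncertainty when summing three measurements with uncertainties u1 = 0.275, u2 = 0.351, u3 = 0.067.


For a sum of independent quantities, uc = sqrt(u1^2 + u2^2 + u3^2).
uc = sqrt(0.275^2 + 0.351^2 + 0.067^2)
uc = sqrt(0.075625 + 0.123201 + 0.004489)
uc = 0.4509

0.4509


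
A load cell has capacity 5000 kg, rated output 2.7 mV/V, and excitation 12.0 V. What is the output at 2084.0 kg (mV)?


Vout = rated_output * Vex * (load / capacity).
Vout = 2.7 * 12.0 * (2084.0 / 5000)
Vout = 2.7 * 12.0 * 0.4168
Vout = 13.504 mV

13.504 mV


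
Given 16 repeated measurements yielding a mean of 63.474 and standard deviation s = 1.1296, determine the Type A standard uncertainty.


The standard uncertainty for Type A evaluation is u = s / sqrt(n).
u = 1.1296 / sqrt(16)
u = 1.1296 / 4.0
u = 0.2824

0.2824


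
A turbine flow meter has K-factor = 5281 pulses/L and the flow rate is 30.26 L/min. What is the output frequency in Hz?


Frequency = K * Q / 60 (converting L/min to L/s).
f = 5281 * 30.26 / 60
f = 159803.06 / 60
f = 2663.38 Hz

2663.38 Hz


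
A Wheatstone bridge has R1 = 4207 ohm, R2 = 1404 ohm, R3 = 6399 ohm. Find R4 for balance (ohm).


At balance: R1*R4 = R2*R3, so R4 = R2*R3/R1.
R4 = 1404 * 6399 / 4207
R4 = 8984196 / 4207
R4 = 2135.54 ohm

2135.54 ohm


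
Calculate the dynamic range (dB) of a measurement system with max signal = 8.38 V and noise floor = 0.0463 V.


Dynamic range = 20 * log10(Vmax / Vnoise).
DR = 20 * log10(8.38 / 0.0463)
DR = 20 * log10(180.99)
DR = 45.15 dB

45.15 dB


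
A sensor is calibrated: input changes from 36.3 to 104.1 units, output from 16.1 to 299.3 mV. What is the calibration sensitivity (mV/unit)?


Sensitivity = (y2 - y1) / (x2 - x1).
S = (299.3 - 16.1) / (104.1 - 36.3)
S = 283.2 / 67.8
S = 4.177 mV/unit

4.177 mV/unit


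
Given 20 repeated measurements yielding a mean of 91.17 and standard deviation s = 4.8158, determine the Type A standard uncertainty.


The standard uncertainty for Type A evaluation is u = s / sqrt(n).
u = 4.8158 / sqrt(20)
u = 4.8158 / 4.4721
u = 1.0768

1.0768


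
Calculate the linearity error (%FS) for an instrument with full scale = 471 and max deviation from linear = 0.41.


Linearity error = (max deviation / full scale) * 100%.
Linearity = (0.41 / 471) * 100
Linearity = 0.087 %FS

0.087 %FS


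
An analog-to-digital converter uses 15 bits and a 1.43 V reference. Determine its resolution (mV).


The resolution (LSB) of an ADC is Vref / 2^n.
LSB = 1.43 / 2^15
LSB = 1.43 / 32768
LSB = 4.364e-05 V = 0.04364014 mV

0.04364014 mV


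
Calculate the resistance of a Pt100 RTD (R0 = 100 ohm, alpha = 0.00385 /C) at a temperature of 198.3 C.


The RTD equation: Rt = R0 * (1 + alpha * T).
Rt = 100 * (1 + 0.00385 * 198.3)
Rt = 100 * (1 + 0.763455)
Rt = 100 * 1.763455
Rt = 176.345 ohm

176.345 ohm


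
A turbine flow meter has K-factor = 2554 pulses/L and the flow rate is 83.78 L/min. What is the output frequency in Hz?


Frequency = K * Q / 60 (converting L/min to L/s).
f = 2554 * 83.78 / 60
f = 213974.12 / 60
f = 3566.24 Hz

3566.24 Hz


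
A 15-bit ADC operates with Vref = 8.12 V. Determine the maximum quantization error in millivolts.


The maximum quantization error is +/- LSB/2.
LSB = Vref / 2^n = 8.12 / 32768 = 0.0002478 V
Max error = LSB / 2 = 0.0002478 / 2 = 0.0001239 V
Max error = 0.1239 mV

0.1239 mV


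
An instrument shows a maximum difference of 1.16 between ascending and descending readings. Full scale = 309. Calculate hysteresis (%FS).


Hysteresis = (max difference / full scale) * 100%.
H = (1.16 / 309) * 100
H = 0.375 %FS

0.375 %FS


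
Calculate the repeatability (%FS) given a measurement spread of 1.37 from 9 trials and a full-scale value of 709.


Repeatability = (spread / full scale) * 100%.
R = (1.37 / 709) * 100
R = 0.193 %FS

0.193 %FS


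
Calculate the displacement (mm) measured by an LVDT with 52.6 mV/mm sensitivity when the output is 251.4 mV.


Displacement = Vout / sensitivity.
d = 251.4 / 52.6
d = 4.779 mm

4.779 mm


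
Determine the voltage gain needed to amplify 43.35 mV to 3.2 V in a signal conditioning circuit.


Gain = Vout / Vin (converting to same units).
G = 3.2 V / 43.35 mV
G = 3200.0 mV / 43.35 mV
G = 73.82

73.82


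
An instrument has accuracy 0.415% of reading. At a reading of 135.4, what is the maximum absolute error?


Absolute error = (accuracy% / 100) * reading.
Error = (0.415 / 100) * 135.4
Error = 0.00415 * 135.4
Error = 0.5619

0.5619


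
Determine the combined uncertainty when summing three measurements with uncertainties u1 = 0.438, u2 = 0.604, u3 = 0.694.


For a sum of independent quantities, uc = sqrt(u1^2 + u2^2 + u3^2).
uc = sqrt(0.438^2 + 0.604^2 + 0.694^2)
uc = sqrt(0.191844 + 0.364816 + 0.481636)
uc = 1.019

1.019


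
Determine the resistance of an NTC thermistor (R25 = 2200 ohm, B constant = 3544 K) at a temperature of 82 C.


NTC thermistor equation: Rt = R25 * exp(B * (1/T - 1/T25)).
T in Kelvin: 355.15 K, T25 = 298.15 K
1/T - 1/T25 = 1/355.15 - 1/298.15 = -0.0005383
B * (1/T - 1/T25) = 3544 * -0.0005383 = -1.9078
Rt = 2200 * exp(-1.9078) = 326.5 ohm

326.5 ohm


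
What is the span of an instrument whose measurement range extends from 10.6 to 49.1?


Span = upper range - lower range.
Span = 49.1 - (10.6)
Span = 38.5

38.5


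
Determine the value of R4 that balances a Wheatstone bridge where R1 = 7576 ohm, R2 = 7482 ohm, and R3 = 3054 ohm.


At balance: R1*R4 = R2*R3, so R4 = R2*R3/R1.
R4 = 7482 * 3054 / 7576
R4 = 22850028 / 7576
R4 = 3016.11 ohm

3016.11 ohm


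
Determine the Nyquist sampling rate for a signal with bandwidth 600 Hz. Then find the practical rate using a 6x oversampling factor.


By Nyquist theorem, fs_min = 2 * fmax.
fs_min = 2 * 600 = 1200 Hz
Practical rate = 6 * fs_min = 6 * 1200 = 7200 Hz

fs_min = 1200 Hz, fs_practical = 7200 Hz


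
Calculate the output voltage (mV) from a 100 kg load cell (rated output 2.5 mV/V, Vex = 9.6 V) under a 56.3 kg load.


Vout = rated_output * Vex * (load / capacity).
Vout = 2.5 * 9.6 * (56.3 / 100)
Vout = 2.5 * 9.6 * 0.563
Vout = 13.512 mV

13.512 mV


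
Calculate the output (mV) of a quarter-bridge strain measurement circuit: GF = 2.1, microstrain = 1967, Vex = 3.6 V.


Quarter bridge output: Vout = (GF * epsilon * Vex) / 4.
Vout = (2.1 * 1967e-6 * 3.6) / 4
Vout = 0.01487052 / 4 V
Vout = 0.00371763 V = 3.7176 mV

3.7176 mV


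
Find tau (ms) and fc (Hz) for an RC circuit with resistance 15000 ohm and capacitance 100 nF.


Time constant: tau = R * C.
tau = 15000 * 1.00e-07 = 0.0015 s
tau = 1.5 ms
Cutoff frequency: fc = 1 / (2*pi*R*C).
fc = 1 / (2*pi*0.0015) = 106.1 Hz

tau = 1.5 ms, fc = 106.1 Hz


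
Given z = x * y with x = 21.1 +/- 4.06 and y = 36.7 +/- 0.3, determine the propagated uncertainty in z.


For a product z = x*y, the relative uncertainty is:
uz/z = sqrt((ux/x)^2 + (uy/y)^2)
Relative uncertainties: ux/x = 4.06/21.1 = 0.192417
uy/y = 0.3/36.7 = 0.008174
z = 21.1 * 36.7 = 774.4
uz = 774.4 * sqrt(0.192417^2 + 0.008174^2) = 149.136

149.136


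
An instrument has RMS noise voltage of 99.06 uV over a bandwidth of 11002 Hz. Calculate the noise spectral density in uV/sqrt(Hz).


Noise spectral density = Vrms / sqrt(BW).
NSD = 99.06 / sqrt(11002)
NSD = 99.06 / 104.8904
NSD = 0.9444 uV/sqrt(Hz)

0.9444 uV/sqrt(Hz)


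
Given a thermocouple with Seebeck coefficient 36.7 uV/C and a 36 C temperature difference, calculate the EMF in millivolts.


The thermocouple output V = sensitivity * dT.
V = 36.7 uV/C * 36 C
V = 1321.2 uV
V = 1.321 mV

1.321 mV


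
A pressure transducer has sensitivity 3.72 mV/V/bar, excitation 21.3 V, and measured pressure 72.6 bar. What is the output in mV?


Output = sensitivity * Vex * P.
Vout = 3.72 * 21.3 * 72.6
Vout = 79.236 * 72.6
Vout = 5752.53 mV

5752.53 mV


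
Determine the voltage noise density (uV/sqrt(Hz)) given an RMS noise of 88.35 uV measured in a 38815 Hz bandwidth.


Noise spectral density = Vrms / sqrt(BW).
NSD = 88.35 / sqrt(38815)
NSD = 88.35 / 197.0152
NSD = 0.4484 uV/sqrt(Hz)

0.4484 uV/sqrt(Hz)


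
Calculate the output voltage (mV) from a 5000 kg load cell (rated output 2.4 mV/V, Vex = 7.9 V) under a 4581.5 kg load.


Vout = rated_output * Vex * (load / capacity).
Vout = 2.4 * 7.9 * (4581.5 / 5000)
Vout = 2.4 * 7.9 * 0.9163
Vout = 17.373 mV

17.373 mV


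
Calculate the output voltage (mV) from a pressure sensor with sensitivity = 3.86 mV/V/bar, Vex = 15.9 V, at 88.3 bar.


Output = sensitivity * Vex * P.
Vout = 3.86 * 15.9 * 88.3
Vout = 61.374 * 88.3
Vout = 5419.32 mV

5419.32 mV


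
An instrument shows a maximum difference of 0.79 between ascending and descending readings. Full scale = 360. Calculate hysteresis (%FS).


Hysteresis = (max difference / full scale) * 100%.
H = (0.79 / 360) * 100
H = 0.219 %FS

0.219 %FS


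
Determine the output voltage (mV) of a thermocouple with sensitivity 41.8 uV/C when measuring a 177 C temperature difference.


The thermocouple output V = sensitivity * dT.
V = 41.8 uV/C * 177 C
V = 7398.6 uV
V = 7.399 mV

7.399 mV


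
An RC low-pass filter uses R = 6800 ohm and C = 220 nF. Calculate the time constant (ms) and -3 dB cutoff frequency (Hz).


Time constant: tau = R * C.
tau = 6800 * 2.20e-07 = 0.001496 s
tau = 1.496 ms
Cutoff frequency: fc = 1 / (2*pi*R*C).
fc = 1 / (2*pi*0.001496) = 106.39 Hz

tau = 1.496 ms, fc = 106.39 Hz


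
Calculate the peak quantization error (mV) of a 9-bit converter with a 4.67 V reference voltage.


The maximum quantization error is +/- LSB/2.
LSB = Vref / 2^n = 4.67 / 512 = 0.00912109 V
Max error = LSB / 2 = 0.00912109 / 2 = 0.00456055 V
Max error = 4.5605 mV

4.5605 mV


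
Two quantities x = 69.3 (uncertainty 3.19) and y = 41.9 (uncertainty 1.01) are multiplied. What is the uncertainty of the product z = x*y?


For a product z = x*y, the relative uncertainty is:
uz/z = sqrt((ux/x)^2 + (uy/y)^2)
Relative uncertainties: ux/x = 3.19/69.3 = 0.046032
uy/y = 1.01/41.9 = 0.024105
z = 69.3 * 41.9 = 2903.7
uz = 2903.7 * sqrt(0.046032^2 + 0.024105^2) = 150.878

150.878


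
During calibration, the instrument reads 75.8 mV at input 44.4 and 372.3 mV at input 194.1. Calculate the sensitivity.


Sensitivity = (y2 - y1) / (x2 - x1).
S = (372.3 - 75.8) / (194.1 - 44.4)
S = 296.5 / 149.7
S = 1.9806 mV/unit

1.9806 mV/unit


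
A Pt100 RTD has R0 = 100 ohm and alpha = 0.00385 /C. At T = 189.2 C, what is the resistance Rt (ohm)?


The RTD equation: Rt = R0 * (1 + alpha * T).
Rt = 100 * (1 + 0.00385 * 189.2)
Rt = 100 * (1 + 0.72842)
Rt = 100 * 1.72842
Rt = 172.842 ohm

172.842 ohm


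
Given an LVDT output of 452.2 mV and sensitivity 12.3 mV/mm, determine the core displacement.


Displacement = Vout / sensitivity.
d = 452.2 / 12.3
d = 36.764 mm

36.764 mm


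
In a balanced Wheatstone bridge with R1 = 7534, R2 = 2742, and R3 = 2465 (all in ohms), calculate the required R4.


At balance: R1*R4 = R2*R3, so R4 = R2*R3/R1.
R4 = 2742 * 2465 / 7534
R4 = 6759030 / 7534
R4 = 897.14 ohm

897.14 ohm


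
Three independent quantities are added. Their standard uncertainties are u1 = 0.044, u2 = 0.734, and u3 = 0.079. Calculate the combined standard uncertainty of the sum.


For a sum of independent quantities, uc = sqrt(u1^2 + u2^2 + u3^2).
uc = sqrt(0.044^2 + 0.734^2 + 0.079^2)
uc = sqrt(0.001936 + 0.538756 + 0.006241)
uc = 0.7395

0.7395


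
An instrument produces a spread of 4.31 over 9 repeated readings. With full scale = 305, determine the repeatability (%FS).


Repeatability = (spread / full scale) * 100%.
R = (4.31 / 305) * 100
R = 1.413 %FS

1.413 %FS


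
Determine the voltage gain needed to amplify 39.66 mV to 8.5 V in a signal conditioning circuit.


Gain = Vout / Vin (converting to same units).
G = 8.5 V / 39.66 mV
G = 8500.0 mV / 39.66 mV
G = 214.32

214.32


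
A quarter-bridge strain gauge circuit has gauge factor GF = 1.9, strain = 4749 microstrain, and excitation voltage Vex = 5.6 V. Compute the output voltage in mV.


Quarter bridge output: Vout = (GF * epsilon * Vex) / 4.
Vout = (1.9 * 4749e-6 * 5.6) / 4
Vout = 0.05052936 / 4 V
Vout = 0.01263234 V = 12.6323 mV

12.6323 mV


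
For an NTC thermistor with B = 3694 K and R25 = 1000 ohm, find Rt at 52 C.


NTC thermistor equation: Rt = R25 * exp(B * (1/T - 1/T25)).
T in Kelvin: 325.15 K, T25 = 298.15 K
1/T - 1/T25 = 1/325.15 - 1/298.15 = -0.00027851
B * (1/T - 1/T25) = 3694 * -0.00027851 = -1.0288
Rt = 1000 * exp(-1.0288) = 357.4 ohm

357.4 ohm


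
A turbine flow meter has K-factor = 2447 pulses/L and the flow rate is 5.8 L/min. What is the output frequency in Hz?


Frequency = K * Q / 60 (converting L/min to L/s).
f = 2447 * 5.8 / 60
f = 14192.6 / 60
f = 236.54 Hz

236.54 Hz


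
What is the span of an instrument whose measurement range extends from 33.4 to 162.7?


Span = upper range - lower range.
Span = 162.7 - (33.4)
Span = 129.3

129.3


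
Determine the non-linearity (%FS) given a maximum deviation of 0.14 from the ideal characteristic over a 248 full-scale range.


Linearity error = (max deviation / full scale) * 100%.
Linearity = (0.14 / 248) * 100
Linearity = 0.056 %FS

0.056 %FS


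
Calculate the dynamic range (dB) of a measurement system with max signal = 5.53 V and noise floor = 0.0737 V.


Dynamic range = 20 * log10(Vmax / Vnoise).
DR = 20 * log10(5.53 / 0.0737)
DR = 20 * log10(75.03)
DR = 37.51 dB

37.51 dB


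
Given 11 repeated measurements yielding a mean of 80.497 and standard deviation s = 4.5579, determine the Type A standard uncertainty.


The standard uncertainty for Type A evaluation is u = s / sqrt(n).
u = 4.5579 / sqrt(11)
u = 4.5579 / 3.3166
u = 1.3743

1.3743


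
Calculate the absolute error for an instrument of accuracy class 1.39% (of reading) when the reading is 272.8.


Absolute error = (accuracy% / 100) * reading.
Error = (1.39 / 100) * 272.8
Error = 0.0139 * 272.8
Error = 3.7919

3.7919


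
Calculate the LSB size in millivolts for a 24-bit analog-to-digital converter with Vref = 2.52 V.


The resolution (LSB) of an ADC is Vref / 2^n.
LSB = 2.52 / 2^24
LSB = 2.52 / 16777216
LSB = 1.5e-07 V = 0.0001502 mV

0.0001502 mV


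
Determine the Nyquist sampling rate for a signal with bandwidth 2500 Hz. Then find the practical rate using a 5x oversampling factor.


By Nyquist theorem, fs_min = 2 * fmax.
fs_min = 2 * 2500 = 5000 Hz
Practical rate = 5 * fs_min = 5 * 5000 = 25000 Hz

fs_min = 5000 Hz, fs_practical = 25000 Hz


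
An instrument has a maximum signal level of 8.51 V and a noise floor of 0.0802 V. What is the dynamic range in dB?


Dynamic range = 20 * log10(Vmax / Vnoise).
DR = 20 * log10(8.51 / 0.0802)
DR = 20 * log10(106.11)
DR = 40.52 dB

40.52 dB


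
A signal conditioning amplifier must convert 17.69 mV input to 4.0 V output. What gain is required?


Gain = Vout / Vin (converting to same units).
G = 4.0 V / 17.69 mV
G = 4000.0 mV / 17.69 mV
G = 226.12

226.12


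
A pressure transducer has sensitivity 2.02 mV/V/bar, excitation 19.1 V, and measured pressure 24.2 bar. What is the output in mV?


Output = sensitivity * Vex * P.
Vout = 2.02 * 19.1 * 24.2
Vout = 38.582 * 24.2
Vout = 933.68 mV

933.68 mV


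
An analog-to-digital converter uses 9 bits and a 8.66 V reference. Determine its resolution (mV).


The resolution (LSB) of an ADC is Vref / 2^n.
LSB = 8.66 / 2^9
LSB = 8.66 / 512
LSB = 0.01691406 V = 16.9140625 mV

16.9140625 mV


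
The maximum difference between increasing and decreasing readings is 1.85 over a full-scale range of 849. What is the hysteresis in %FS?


Hysteresis = (max difference / full scale) * 100%.
H = (1.85 / 849) * 100
H = 0.218 %FS

0.218 %FS


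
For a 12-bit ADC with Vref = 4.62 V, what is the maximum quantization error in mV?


The maximum quantization error is +/- LSB/2.
LSB = Vref / 2^n = 4.62 / 4096 = 0.00112793 V
Max error = LSB / 2 = 0.00112793 / 2 = 0.00056396 V
Max error = 0.564 mV

0.564 mV


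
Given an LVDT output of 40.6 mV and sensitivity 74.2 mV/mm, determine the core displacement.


Displacement = Vout / sensitivity.
d = 40.6 / 74.2
d = 0.547 mm

0.547 mm


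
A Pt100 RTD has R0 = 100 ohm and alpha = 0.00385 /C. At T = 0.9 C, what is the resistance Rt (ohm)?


The RTD equation: Rt = R0 * (1 + alpha * T).
Rt = 100 * (1 + 0.00385 * 0.9)
Rt = 100 * (1 + 0.003465)
Rt = 100 * 1.003465
Rt = 100.347 ohm

100.347 ohm


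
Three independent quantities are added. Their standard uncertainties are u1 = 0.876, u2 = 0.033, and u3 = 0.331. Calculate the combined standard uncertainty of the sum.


For a sum of independent quantities, uc = sqrt(u1^2 + u2^2 + u3^2).
uc = sqrt(0.876^2 + 0.033^2 + 0.331^2)
uc = sqrt(0.767376 + 0.001089 + 0.109561)
uc = 0.937

0.937


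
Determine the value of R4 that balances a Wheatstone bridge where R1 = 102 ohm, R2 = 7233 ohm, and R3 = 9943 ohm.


At balance: R1*R4 = R2*R3, so R4 = R2*R3/R1.
R4 = 7233 * 9943 / 102
R4 = 71917719 / 102
R4 = 705075.68 ohm

705075.68 ohm


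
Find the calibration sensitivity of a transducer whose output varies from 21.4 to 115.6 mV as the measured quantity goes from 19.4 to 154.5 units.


Sensitivity = (y2 - y1) / (x2 - x1).
S = (115.6 - 21.4) / (154.5 - 19.4)
S = 94.2 / 135.1
S = 0.6973 mV/unit

0.6973 mV/unit


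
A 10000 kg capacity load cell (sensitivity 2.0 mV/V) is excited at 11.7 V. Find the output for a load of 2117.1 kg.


Vout = rated_output * Vex * (load / capacity).
Vout = 2.0 * 11.7 * (2117.1 / 10000)
Vout = 2.0 * 11.7 * 0.21171
Vout = 4.954 mV

4.954 mV


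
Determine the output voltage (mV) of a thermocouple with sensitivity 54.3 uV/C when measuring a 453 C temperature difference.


The thermocouple output V = sensitivity * dT.
V = 54.3 uV/C * 453 C
V = 24597.9 uV
V = 24.598 mV

24.598 mV


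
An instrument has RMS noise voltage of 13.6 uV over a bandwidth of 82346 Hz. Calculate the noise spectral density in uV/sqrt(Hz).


Noise spectral density = Vrms / sqrt(BW).
NSD = 13.6 / sqrt(82346)
NSD = 13.6 / 286.9599
NSD = 0.0474 uV/sqrt(Hz)

0.0474 uV/sqrt(Hz)


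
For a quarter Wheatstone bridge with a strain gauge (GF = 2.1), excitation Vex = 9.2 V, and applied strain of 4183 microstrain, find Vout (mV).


Quarter bridge output: Vout = (GF * epsilon * Vex) / 4.
Vout = (2.1 * 4183e-6 * 9.2) / 4
Vout = 0.08081556 / 4 V
Vout = 0.02020389 V = 20.2039 mV

20.2039 mV
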